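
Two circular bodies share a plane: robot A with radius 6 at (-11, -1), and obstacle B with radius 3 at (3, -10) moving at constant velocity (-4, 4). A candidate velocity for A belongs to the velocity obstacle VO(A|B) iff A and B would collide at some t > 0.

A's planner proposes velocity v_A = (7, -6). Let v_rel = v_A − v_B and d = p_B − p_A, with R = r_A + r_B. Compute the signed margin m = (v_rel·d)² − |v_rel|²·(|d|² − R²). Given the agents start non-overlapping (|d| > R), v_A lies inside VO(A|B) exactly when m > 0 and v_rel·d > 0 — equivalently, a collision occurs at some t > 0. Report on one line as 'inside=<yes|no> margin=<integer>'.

d = (14, -9),  |d|² = 277;  R = 6+3 = 9,  c = 277−9² = 196
v_rel = (11, -10),  |v_rel|² = 221;  v_rel·d = (11)·(14) + (-10)·(-9) = 244
221·t² − 488·t + 196 = 0  ⇒  m = 244² − 221·196 = 16220
m = 16220 > 0,  v_rel·d = 244 > 0  ⇒  inside

inside=yes margin=16220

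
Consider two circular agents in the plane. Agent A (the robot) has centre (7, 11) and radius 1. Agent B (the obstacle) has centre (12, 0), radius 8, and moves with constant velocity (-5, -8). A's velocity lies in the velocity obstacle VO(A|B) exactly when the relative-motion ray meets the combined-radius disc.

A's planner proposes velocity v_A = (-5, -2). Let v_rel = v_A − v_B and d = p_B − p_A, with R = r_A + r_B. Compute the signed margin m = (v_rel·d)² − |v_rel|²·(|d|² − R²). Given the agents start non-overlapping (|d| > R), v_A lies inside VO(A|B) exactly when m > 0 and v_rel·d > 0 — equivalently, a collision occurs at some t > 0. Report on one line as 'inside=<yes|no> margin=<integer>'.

d = (5, -11),  |d|² = 146;  R = 1+8 = 9,  c = 146−9² = 65
v_rel = (0, 6),  |v_rel|² = 36;  v_rel·d = (0)·(5) + (6)·(-11) = -66
36·t² + 132·t + 65 = 0  ⇒  m = (-66)² − 36·65 = 2016
m = 2016 > 0,  v_rel·d = -66 < 0  ⇒  outside

inside=no margin=2016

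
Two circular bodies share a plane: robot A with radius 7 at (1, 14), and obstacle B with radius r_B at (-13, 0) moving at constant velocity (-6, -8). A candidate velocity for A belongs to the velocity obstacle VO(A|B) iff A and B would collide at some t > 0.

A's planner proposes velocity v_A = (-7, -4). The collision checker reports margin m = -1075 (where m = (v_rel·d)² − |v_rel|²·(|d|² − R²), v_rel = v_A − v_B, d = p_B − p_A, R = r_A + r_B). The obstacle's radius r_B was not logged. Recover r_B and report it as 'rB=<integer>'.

m = -1075
d = (-14, -14);  v_rel = (-1, 4),  |v_rel|² = 17
v_rel×d = (-1)·(-14) − (4)·(-14) = 70
since m = R²·17 − 70²:  R² = (4900 + -1075) / 17 = 225
R = √225 = 15  ⇒  r_B = 15 − 7 = 8

rB=8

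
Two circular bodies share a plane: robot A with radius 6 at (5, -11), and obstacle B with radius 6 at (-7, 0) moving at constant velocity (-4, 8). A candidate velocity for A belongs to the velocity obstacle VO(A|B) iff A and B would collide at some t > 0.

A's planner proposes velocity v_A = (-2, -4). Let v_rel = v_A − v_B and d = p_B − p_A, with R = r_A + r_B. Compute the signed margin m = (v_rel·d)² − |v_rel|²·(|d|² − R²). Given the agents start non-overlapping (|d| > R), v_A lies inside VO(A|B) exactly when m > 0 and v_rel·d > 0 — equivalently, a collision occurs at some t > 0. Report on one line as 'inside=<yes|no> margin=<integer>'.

d = (-12, 11),  |d|² = 265;  R = 6+6 = 12,  c = 265−12² = 121
v_rel = (2, -12),  |v_rel|² = 148;  v_rel·d = (2)·(-12) + (-12)·(11) = -156
148·t² + 312·t + 121 = 0  ⇒  m = (-156)² − 148·121 = 6428
m = 6428 > 0,  v_rel·d = -156 < 0  ⇒  outside

inside=no margin=6428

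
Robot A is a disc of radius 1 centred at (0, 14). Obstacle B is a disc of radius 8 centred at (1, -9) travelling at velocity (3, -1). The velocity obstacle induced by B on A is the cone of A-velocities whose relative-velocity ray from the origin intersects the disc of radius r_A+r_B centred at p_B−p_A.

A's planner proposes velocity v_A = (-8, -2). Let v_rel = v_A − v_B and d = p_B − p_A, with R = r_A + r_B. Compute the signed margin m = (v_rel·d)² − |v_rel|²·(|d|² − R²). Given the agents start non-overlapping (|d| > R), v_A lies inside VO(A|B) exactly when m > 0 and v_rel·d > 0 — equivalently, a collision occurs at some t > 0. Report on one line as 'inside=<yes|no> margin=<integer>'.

d = (1, -23),  |d|² = 530;  R = 1+8 = 9,  c = 530−9² = 449
v_rel = (-11, -1),  |v_rel|² = 122;  v_rel·d = (-11)·(1) + (-1)·(-23) = 12
122·t² − 24·t + 449 = 0  ⇒  m = 12² − 122·449 = -54634
m = -54634 < 0,  v_rel·d = 12 > 0  ⇒  outside

inside=no margin=-54634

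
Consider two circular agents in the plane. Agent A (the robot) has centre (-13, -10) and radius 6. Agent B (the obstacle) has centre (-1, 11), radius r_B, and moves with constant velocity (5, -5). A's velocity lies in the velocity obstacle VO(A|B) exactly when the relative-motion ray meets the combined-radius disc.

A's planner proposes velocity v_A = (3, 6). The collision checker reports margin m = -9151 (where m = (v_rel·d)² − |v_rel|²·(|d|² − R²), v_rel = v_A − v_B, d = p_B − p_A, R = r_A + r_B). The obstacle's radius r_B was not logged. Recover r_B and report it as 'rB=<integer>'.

m = -9151
d = (12, 21);  v_rel = (-2, 11),  |v_rel|² = 125
v_rel×d = (-2)·(21) − (11)·(12) = -174
since m = R²·125 − (-174)²:  R² = (30276 + -9151) / 125 = 169
R = √169 = 13  ⇒  r_B = 13 − 6 = 7

rB=7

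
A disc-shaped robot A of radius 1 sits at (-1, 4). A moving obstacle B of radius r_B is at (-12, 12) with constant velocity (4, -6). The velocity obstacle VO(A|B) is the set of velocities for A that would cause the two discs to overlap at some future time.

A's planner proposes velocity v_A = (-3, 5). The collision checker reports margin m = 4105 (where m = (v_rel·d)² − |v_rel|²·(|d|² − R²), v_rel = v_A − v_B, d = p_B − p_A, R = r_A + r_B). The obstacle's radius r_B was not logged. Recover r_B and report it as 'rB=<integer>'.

m = 4105
d = (-11, 8);  v_rel = (-7, 11),  |v_rel|² = 170
v_rel×d = (-7)·(8) − (11)·(-11) = 65
since m = R²·170 − 65²:  R² = (4225 + 4105) / 170 = 49
R = √49 = 7  ⇒  r_B = 7 − 1 = 6

rB=6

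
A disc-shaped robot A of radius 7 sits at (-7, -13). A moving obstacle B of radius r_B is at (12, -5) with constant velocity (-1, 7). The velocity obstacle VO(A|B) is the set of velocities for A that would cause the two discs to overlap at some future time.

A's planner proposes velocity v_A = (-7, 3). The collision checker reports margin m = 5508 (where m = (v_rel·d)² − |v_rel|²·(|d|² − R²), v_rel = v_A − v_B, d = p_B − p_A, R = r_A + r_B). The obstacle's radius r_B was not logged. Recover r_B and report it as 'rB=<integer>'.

m = 5508
d = (19, 8);  v_rel = (-6, -4),  |v_rel|² = 52
v_rel×d = (-6)·(8) − (-4)·(19) = 28
since m = R²·52 − 28²:  R² = (784 + 5508) / 52 = 121
R = √121 = 11  ⇒  r_B = 11 − 7 = 4

rB=4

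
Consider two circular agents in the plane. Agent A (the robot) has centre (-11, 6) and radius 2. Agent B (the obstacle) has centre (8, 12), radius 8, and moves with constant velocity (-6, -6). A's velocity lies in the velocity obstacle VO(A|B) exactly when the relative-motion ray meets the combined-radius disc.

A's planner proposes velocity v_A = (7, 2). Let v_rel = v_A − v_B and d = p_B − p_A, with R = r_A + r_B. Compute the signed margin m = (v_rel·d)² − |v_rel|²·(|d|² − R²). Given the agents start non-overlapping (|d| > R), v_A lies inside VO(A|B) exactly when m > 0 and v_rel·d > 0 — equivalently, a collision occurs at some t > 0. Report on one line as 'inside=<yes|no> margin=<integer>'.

d = (19, 6),  |d|² = 397;  R = 2+8 = 10,  c = 397−10² = 297
v_rel = (13, 8),  |v_rel|² = 233;  v_rel·d = (13)·(19) + (8)·(6) = 295
233·t² − 590·t + 297 = 0  ⇒  m = 295² − 233·297 = 17824
m = 17824 > 0,  v_rel·d = 295 > 0  ⇒  inside

inside=yes margin=17824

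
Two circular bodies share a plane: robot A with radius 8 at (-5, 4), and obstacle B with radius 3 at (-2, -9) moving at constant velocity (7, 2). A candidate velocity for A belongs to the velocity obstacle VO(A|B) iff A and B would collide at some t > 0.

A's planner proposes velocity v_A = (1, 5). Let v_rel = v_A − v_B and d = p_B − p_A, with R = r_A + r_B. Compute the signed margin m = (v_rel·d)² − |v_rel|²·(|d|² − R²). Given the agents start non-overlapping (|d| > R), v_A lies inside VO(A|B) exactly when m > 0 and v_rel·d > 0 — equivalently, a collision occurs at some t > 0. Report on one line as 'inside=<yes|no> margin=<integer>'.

d = (3, -13),  |d|² = 178;  R = 8+3 = 11,  c = 178−11² = 57
v_rel = (-6, 3),  |v_rel|² = 45;  v_rel·d = (-6)·(3) + (3)·(-13) = -57
45·t² + 114·t + 57 = 0  ⇒  m = (-57)² − 45·57 = 684
m = 684 > 0,  v_rel·d = -57 < 0  ⇒  outside

inside=no margin=684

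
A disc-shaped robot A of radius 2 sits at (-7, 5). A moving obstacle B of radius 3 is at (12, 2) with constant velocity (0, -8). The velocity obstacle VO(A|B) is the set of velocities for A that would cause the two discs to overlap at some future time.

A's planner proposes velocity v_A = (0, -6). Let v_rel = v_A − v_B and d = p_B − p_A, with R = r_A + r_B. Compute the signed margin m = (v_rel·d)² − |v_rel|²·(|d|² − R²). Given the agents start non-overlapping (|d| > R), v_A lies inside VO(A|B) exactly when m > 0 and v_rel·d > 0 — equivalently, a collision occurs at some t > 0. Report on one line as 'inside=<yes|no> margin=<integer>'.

d = (19, -3),  |d|² = 370;  R = 2+3 = 5,  c = 370−5² = 345
v_rel = (0, 2),  |v_rel|² = 4;  v_rel·d = (0)·(19) + (2)·(-3) = -6
4·t² + 12·t + 345 = 0  ⇒  m = (-6)² − 4·345 = -1344
m = -1344 < 0,  v_rel·d = -6 < 0  ⇒  outside

inside=no margin=-1344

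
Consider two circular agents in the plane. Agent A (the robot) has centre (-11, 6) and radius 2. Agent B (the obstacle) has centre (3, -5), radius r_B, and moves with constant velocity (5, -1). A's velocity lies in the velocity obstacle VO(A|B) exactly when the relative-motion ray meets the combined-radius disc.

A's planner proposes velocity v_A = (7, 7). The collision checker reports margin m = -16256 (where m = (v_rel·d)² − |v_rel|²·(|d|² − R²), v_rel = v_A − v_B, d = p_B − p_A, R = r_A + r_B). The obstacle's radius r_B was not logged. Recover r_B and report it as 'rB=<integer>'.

m = -16256
d = (14, -11);  v_rel = (2, 8),  |v_rel|² = 68
v_rel×d = (2)·(-11) − (8)·(14) = -134
since m = R²·68 − (-134)²:  R² = (17956 + -16256) / 68 = 25
R = √25 = 5  ⇒  r_B = 5 − 2 = 3

rB=3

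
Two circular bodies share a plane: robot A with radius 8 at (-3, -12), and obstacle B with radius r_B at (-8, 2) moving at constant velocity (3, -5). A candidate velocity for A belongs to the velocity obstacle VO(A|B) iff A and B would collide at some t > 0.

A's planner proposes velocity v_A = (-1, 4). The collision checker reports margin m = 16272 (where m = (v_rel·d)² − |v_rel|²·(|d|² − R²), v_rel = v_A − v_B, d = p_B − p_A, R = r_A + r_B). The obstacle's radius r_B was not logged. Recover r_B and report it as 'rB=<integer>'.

m = 16272
d = (-5, 14);  v_rel = (-4, 9),  |v_rel|² = 97
v_rel×d = (-4)·(14) − (9)·(-5) = -11
since m = R²·97 − (-11)²:  R² = (121 + 16272) / 97 = 169
R = √169 = 13  ⇒  r_B = 13 − 8 = 5

rB=5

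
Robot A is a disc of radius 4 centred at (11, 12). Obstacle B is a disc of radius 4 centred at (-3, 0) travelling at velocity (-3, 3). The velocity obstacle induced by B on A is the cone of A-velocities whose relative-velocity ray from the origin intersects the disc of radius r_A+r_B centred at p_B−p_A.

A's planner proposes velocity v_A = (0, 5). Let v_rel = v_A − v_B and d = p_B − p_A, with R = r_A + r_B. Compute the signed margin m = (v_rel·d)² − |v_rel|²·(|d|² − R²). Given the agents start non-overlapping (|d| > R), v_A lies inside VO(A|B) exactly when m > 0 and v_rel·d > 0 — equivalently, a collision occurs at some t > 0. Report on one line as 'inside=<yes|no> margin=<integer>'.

d = (-14, -12),  |d|² = 340;  R = 4+4 = 8,  c = 340−8² = 276
v_rel = (3, 2),  |v_rel|² = 13;  v_rel·d = (3)·(-14) + (2)·(-12) = -66
13·t² + 132·t + 276 = 0  ⇒  m = (-66)² − 13·276 = 768
m = 768 > 0,  v_rel·d = -66 < 0  ⇒  outside

inside=no margin=768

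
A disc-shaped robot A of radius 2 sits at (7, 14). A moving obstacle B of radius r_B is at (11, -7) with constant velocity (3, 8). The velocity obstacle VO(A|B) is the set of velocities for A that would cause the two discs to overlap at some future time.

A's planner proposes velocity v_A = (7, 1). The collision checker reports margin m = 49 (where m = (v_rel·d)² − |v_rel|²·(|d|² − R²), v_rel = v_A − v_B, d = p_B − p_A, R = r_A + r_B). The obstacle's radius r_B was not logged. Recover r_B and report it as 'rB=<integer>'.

m = 49
d = (4, -21);  v_rel = (4, -7),  |v_rel|² = 65
v_rel×d = (4)·(-21) − (-7)·(4) = -56
since m = R²·65 − (-56)²:  R² = (3136 + 49) / 65 = 49
R = √49 = 7  ⇒  r_B = 7 − 2 = 5

rB=5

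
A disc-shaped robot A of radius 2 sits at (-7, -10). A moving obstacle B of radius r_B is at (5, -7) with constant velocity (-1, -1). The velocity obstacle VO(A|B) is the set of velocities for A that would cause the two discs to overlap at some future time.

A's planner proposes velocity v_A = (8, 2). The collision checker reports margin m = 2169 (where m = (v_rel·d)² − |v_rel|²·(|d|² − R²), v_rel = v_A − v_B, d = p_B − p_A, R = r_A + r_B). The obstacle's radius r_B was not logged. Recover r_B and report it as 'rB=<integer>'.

m = 2169
d = (12, 3);  v_rel = (9, 3),  |v_rel|² = 90
v_rel×d = (9)·(3) − (3)·(12) = -9
since m = R²·90 − (-9)²:  R² = (81 + 2169) / 90 = 25
R = √25 = 5  ⇒  r_B = 5 − 2 = 3

rB=3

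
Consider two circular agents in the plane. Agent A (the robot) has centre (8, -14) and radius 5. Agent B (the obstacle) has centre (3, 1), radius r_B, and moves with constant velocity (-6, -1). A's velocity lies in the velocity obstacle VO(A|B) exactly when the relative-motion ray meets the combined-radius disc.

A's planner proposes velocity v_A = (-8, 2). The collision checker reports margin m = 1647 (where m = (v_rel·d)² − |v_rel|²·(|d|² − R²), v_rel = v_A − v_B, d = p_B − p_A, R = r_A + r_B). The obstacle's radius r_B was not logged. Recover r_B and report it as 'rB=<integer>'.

m = 1647
d = (-5, 15);  v_rel = (-2, 3),  |v_rel|² = 13
v_rel×d = (-2)·(15) − (3)·(-5) = -15
since m = R²·13 − (-15)²:  R² = (225 + 1647) / 13 = 144
R = √144 = 12  ⇒  r_B = 12 − 5 = 7

rB=7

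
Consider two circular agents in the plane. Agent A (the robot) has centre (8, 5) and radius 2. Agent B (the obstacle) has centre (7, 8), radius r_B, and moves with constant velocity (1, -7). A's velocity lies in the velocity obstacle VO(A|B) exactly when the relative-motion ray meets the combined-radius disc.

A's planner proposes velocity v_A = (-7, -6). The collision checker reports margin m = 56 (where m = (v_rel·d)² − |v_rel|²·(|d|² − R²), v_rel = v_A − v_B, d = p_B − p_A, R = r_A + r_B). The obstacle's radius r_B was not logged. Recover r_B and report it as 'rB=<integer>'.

m = 56
d = (-1, 3);  v_rel = (-8, 1),  |v_rel|² = 65
v_rel×d = (-8)·(3) − (1)·(-1) = -23
since m = R²·65 − (-23)²:  R² = (529 + 56) / 65 = 9
R = √9 = 3  ⇒  r_B = 3 − 2 = 1

rB=1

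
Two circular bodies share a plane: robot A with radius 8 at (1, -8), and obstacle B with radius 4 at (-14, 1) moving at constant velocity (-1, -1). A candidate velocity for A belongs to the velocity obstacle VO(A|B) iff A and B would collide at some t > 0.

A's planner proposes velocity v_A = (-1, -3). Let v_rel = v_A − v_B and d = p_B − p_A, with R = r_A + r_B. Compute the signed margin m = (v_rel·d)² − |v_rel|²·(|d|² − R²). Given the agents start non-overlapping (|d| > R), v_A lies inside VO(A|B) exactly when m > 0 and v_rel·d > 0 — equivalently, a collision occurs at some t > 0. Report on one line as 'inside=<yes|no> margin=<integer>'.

d = (-15, 9),  |d|² = 306;  R = 8+4 = 12,  c = 306−12² = 162
v_rel = (0, -2),  |v_rel|² = 4;  v_rel·d = (0)·(-15) + (-2)·(9) = -18
4·t² + 36·t + 162 = 0  ⇒  m = (-18)² − 4·162 = -324
m = -324 < 0,  v_rel·d = -18 < 0  ⇒  outside

inside=no margin=-324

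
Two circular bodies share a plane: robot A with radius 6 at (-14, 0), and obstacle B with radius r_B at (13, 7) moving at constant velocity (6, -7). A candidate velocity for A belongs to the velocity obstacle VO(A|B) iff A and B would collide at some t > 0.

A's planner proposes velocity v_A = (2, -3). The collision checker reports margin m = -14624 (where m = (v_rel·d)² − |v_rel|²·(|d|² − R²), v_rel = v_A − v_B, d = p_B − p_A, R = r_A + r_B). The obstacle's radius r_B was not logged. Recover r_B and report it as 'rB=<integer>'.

m = -14624
d = (27, 7);  v_rel = (-4, 4),  |v_rel|² = 32
v_rel×d = (-4)·(7) − (4)·(27) = -136
since m = R²·32 − (-136)²:  R² = (18496 + -14624) / 32 = 121
R = √121 = 11  ⇒  r_B = 11 − 6 = 5

rB=5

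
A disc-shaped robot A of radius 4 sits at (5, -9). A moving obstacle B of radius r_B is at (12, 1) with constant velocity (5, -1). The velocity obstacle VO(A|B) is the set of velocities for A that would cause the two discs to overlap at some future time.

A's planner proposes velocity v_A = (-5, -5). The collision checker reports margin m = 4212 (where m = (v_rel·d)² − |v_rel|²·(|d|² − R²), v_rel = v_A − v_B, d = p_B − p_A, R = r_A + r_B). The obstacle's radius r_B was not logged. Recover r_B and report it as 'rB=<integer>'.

m = 4212
d = (7, 10);  v_rel = (-10, -4),  |v_rel|² = 116
v_rel×d = (-10)·(10) − (-4)·(7) = -72
since m = R²·116 − (-72)²:  R² = (5184 + 4212) / 116 = 81
R = √81 = 9  ⇒  r_B = 9 − 4 = 5

rB=5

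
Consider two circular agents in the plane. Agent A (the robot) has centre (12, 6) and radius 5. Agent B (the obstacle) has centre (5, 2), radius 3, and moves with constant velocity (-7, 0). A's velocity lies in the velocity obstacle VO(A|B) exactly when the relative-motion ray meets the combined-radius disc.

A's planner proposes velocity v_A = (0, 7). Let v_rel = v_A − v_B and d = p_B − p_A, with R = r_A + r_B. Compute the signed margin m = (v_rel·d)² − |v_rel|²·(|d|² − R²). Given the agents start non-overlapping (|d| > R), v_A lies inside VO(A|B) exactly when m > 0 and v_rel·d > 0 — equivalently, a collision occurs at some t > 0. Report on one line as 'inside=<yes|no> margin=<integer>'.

d = (-7, -4),  |d|² = 65;  R = 5+3 = 8,  c = 65−8² = 1
v_rel = (7, 7),  |v_rel|² = 98;  v_rel·d = (7)·(-7) + (7)·(-4) = -77
98·t² + 154·t + 1 = 0  ⇒  m = (-77)² − 98·1 = 5831
m = 5831 > 0,  v_rel·d = -77 < 0  ⇒  outside

inside=no margin=5831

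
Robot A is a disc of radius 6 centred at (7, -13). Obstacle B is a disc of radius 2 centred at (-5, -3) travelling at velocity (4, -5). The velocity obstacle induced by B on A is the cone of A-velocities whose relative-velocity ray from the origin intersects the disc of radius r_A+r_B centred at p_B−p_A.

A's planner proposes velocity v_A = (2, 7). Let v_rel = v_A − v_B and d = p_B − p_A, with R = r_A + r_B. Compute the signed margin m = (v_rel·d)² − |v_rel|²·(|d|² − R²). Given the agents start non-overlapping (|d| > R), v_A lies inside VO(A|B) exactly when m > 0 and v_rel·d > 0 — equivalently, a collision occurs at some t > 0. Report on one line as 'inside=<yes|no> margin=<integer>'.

d = (-12, 10),  |d|² = 244;  R = 6+2 = 8,  c = 244−8² = 180
v_rel = (-2, 12),  |v_rel|² = 148;  v_rel·d = (-2)·(-12) + (12)·(10) = 144
148·t² − 288·t + 180 = 0  ⇒  m = 144² − 148·180 = -5904
m = -5904 < 0,  v_rel·d = 144 > 0  ⇒  outside

inside=no margin=-5904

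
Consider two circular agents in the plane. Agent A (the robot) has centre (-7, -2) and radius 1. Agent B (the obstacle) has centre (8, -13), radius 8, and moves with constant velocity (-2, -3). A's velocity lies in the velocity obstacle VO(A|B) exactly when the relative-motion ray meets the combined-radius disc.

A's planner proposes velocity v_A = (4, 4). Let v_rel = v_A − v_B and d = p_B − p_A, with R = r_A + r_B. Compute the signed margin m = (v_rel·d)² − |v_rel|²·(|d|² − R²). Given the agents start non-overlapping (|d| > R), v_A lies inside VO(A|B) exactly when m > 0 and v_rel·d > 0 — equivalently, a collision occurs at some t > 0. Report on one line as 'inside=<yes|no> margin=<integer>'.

d = (15, -11),  |d|² = 346;  R = 1+8 = 9,  c = 346−9² = 265
v_rel = (6, 7),  |v_rel|² = 85;  v_rel·d = (6)·(15) + (7)·(-11) = 13
85·t² − 26·t + 265 = 0  ⇒  m = 13² − 85·265 = -22356
m = -22356 < 0,  v_rel·d = 13 > 0  ⇒  outside

inside=no margin=-22356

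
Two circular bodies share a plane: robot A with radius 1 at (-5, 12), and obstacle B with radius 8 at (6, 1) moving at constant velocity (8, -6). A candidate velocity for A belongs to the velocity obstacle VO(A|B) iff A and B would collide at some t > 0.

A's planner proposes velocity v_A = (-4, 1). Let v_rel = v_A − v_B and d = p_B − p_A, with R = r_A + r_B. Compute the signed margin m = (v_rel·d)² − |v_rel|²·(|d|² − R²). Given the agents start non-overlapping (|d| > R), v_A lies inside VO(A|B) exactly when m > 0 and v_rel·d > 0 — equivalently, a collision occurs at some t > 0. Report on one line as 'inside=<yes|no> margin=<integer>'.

d = (11, -11),  |d|² = 242;  R = 1+8 = 9,  c = 242−9² = 161
v_rel = (-12, 7),  |v_rel|² = 193;  v_rel·d = (-12)·(11) + (7)·(-11) = -209
193·t² + 418·t + 161 = 0  ⇒  m = (-209)² − 193·161 = 12608
m = 12608 > 0,  v_rel·d = -209 < 0  ⇒  outside

inside=no margin=12608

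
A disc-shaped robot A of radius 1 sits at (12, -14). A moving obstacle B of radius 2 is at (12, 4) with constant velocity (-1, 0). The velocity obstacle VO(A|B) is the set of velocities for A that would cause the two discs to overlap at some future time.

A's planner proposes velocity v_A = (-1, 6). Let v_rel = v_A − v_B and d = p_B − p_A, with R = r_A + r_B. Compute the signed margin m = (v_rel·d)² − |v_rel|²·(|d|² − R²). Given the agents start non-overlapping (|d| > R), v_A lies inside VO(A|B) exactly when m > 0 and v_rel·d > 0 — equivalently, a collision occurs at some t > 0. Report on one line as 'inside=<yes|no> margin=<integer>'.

d = (0, 18),  |d|² = 324;  R = 1+2 = 3,  c = 324−3² = 315
v_rel = (0, 6),  |v_rel|² = 36;  v_rel·d = (0)·(0) + (6)·(18) = 108
36·t² − 216·t + 315 = 0  ⇒  m = 108² − 36·315 = 324
m = 324 > 0,  v_rel·d = 108 > 0  ⇒  inside

inside=yes margin=324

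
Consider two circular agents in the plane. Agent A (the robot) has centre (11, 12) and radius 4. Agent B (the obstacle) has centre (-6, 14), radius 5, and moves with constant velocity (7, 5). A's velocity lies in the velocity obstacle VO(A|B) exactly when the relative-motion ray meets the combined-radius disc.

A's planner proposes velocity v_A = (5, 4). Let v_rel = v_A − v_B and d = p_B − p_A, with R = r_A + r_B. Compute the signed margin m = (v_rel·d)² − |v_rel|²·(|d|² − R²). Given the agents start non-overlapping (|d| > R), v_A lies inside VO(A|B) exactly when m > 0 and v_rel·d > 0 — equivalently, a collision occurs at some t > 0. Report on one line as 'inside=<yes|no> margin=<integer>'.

d = (-17, 2),  |d|² = 293;  R = 4+5 = 9,  c = 293−9² = 212
v_rel = (-2, -1),  |v_rel|² = 5;  v_rel·d = (-2)·(-17) + (-1)·(2) = 32
5·t² − 64·t + 212 = 0  ⇒  m = 32² − 5·212 = -36
m = -36 < 0,  v_rel·d = 32 > 0  ⇒  outside

inside=no margin=-36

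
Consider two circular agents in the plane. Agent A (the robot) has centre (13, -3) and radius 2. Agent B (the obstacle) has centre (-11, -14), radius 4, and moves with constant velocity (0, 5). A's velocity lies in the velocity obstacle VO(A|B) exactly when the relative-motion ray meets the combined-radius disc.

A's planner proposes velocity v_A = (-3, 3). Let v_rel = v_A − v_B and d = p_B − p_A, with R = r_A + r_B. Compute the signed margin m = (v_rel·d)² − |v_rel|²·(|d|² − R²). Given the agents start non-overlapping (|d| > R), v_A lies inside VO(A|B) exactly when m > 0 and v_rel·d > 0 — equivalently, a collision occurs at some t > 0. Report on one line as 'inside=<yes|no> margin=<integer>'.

d = (-24, -11),  |d|² = 697;  R = 2+4 = 6,  c = 697−6² = 661
v_rel = (-3, -2),  |v_rel|² = 13;  v_rel·d = (-3)·(-24) + (-2)·(-11) = 94
13·t² − 188·t + 661 = 0  ⇒  m = 94² − 13·661 = 243
m = 243 > 0,  v_rel·d = 94 > 0  ⇒  inside

inside=yes margin=243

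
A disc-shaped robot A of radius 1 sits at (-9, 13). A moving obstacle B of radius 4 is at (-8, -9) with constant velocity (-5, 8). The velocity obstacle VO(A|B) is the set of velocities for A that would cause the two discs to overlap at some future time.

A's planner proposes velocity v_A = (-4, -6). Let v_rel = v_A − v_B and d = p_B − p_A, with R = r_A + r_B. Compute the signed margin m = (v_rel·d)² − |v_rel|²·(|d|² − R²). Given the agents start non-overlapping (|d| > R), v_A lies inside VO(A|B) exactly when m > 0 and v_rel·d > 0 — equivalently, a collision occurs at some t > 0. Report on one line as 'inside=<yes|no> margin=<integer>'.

d = (1, -22),  |d|² = 485;  R = 1+4 = 5,  c = 485−5² = 460
v_rel = (1, -14),  |v_rel|² = 197;  v_rel·d = (1)·(1) + (-14)·(-22) = 309
197·t² − 618·t + 460 = 0  ⇒  m = 309² − 197·460 = 4861
m = 4861 > 0,  v_rel·d = 309 > 0  ⇒  inside

inside=yes margin=4861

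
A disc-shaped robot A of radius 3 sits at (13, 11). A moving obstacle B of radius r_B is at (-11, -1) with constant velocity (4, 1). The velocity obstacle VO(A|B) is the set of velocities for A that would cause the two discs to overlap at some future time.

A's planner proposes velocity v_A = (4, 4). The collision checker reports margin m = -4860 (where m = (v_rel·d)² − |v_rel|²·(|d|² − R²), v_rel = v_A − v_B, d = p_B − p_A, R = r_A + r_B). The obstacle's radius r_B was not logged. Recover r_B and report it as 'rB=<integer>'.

m = -4860
d = (-24, -12);  v_rel = (0, 3),  |v_rel|² = 9
v_rel×d = (0)·(-12) − (3)·(-24) = 72
since m = R²·9 − 72²:  R² = (5184 + -4860) / 9 = 36
R = √36 = 6  ⇒  r_B = 6 − 3 = 3

rB=3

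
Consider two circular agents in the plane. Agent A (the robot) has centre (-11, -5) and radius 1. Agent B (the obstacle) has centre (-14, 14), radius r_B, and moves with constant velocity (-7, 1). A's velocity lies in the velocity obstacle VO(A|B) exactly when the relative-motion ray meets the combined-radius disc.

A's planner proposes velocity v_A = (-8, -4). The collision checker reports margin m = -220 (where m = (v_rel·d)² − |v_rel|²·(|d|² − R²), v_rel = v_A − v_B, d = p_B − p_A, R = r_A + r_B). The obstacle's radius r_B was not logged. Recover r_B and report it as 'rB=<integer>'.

m = -220
d = (-3, 19);  v_rel = (-1, -5),  |v_rel|² = 26
v_rel×d = (-1)·(19) − (-5)·(-3) = -34
since m = R²·26 − (-34)²:  R² = (1156 + -220) / 26 = 36
R = √36 = 6  ⇒  r_B = 6 − 1 = 5

rB=5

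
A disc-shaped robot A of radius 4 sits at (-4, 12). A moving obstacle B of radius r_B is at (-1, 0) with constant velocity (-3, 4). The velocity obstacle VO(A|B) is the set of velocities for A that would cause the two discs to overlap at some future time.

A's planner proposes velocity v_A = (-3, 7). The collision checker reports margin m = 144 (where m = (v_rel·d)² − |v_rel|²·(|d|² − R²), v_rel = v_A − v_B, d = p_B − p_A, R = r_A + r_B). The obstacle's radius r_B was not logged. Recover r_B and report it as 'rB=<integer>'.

m = 144
d = (3, -12);  v_rel = (0, 3),  |v_rel|² = 9
v_rel×d = (0)·(-12) − (3)·(3) = -9
since m = R²·9 − (-9)²:  R² = (81 + 144) / 9 = 25
R = √25 = 5  ⇒  r_B = 5 − 4 = 1

rB=1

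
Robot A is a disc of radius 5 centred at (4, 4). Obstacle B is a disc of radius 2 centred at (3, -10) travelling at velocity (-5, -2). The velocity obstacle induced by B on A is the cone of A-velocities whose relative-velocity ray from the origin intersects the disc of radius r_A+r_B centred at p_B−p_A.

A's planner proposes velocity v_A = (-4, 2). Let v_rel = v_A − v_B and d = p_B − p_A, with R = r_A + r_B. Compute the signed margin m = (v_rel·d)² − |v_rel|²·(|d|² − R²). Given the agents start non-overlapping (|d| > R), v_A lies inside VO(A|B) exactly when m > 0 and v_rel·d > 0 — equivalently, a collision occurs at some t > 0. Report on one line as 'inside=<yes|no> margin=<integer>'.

d = (-1, -14),  |d|² = 197;  R = 5+2 = 7,  c = 197−7² = 148
v_rel = (1, 4),  |v_rel|² = 17;  v_rel·d = (1)·(-1) + (4)·(-14) = -57
17·t² + 114·t + 148 = 0  ⇒  m = (-57)² − 17·148 = 733
m = 733 > 0,  v_rel·d = -57 < 0  ⇒  outside

inside=no margin=733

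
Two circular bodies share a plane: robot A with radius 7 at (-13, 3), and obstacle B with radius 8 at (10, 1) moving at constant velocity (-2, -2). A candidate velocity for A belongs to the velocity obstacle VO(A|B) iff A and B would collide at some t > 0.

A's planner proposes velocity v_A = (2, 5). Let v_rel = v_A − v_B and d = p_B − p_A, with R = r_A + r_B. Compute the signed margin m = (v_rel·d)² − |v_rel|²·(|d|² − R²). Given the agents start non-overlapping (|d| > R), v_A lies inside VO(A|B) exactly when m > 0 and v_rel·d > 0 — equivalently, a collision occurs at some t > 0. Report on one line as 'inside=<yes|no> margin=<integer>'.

d = (23, -2),  |d|² = 533;  R = 7+8 = 15,  c = 533−15² = 308
v_rel = (4, 7),  |v_rel|² = 65;  v_rel·d = (4)·(23) + (7)·(-2) = 78
65·t² − 156·t + 308 = 0  ⇒  m = 78² − 65·308 = -13936
m = -13936 < 0,  v_rel·d = 78 > 0  ⇒  outside

inside=no margin=-13936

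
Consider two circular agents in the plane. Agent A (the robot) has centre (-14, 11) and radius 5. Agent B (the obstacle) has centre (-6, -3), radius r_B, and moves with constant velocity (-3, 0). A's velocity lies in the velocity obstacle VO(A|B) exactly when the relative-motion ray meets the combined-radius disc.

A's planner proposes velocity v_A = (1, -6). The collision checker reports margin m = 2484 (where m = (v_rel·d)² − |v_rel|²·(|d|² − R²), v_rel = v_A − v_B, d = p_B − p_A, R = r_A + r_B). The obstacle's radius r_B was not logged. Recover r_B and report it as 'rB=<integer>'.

m = 2484
d = (8, -14);  v_rel = (4, -6),  |v_rel|² = 52
v_rel×d = (4)·(-14) − (-6)·(8) = -8
since m = R²·52 − (-8)²:  R² = (64 + 2484) / 52 = 49
R = √49 = 7  ⇒  r_B = 7 − 5 = 2

rB=2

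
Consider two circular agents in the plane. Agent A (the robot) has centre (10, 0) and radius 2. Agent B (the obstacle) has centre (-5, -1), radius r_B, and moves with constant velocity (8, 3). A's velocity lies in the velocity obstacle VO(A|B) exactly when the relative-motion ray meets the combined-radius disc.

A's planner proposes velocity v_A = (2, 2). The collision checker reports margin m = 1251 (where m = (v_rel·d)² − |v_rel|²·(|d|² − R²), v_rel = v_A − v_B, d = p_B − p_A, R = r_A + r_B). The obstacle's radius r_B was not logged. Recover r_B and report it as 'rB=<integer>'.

m = 1251
d = (-15, -1);  v_rel = (-6, -1),  |v_rel|² = 37
v_rel×d = (-6)·(-1) − (-1)·(-15) = -9
since m = R²·37 − (-9)²:  R² = (81 + 1251) / 37 = 36
R = √36 = 6  ⇒  r_B = 6 − 2 = 4

rB=4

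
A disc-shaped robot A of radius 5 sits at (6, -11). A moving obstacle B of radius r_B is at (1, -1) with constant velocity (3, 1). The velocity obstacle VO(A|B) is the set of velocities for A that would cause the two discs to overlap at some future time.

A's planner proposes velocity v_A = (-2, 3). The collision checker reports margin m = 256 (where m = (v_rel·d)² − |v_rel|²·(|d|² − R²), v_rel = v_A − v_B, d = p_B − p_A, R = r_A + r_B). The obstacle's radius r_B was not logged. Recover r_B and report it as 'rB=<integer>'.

m = 256
d = (-5, 10);  v_rel = (-5, 2),  |v_rel|² = 29
v_rel×d = (-5)·(10) − (2)·(-5) = -40
since m = R²·29 − (-40)²:  R² = (1600 + 256) / 29 = 64
R = √64 = 8  ⇒  r_B = 8 − 5 = 3

rB=3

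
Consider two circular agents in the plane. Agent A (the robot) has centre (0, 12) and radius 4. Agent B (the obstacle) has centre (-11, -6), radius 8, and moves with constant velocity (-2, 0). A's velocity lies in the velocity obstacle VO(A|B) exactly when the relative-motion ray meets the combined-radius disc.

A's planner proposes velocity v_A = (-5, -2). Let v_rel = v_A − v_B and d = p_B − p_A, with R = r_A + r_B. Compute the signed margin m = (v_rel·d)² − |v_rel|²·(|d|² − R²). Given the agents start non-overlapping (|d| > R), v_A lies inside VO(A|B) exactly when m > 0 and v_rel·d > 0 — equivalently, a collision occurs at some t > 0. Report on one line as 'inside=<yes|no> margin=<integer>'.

d = (-11, -18),  |d|² = 445;  R = 4+8 = 12,  c = 445−12² = 301
v_rel = (-3, -2),  |v_rel|² = 13;  v_rel·d = (-3)·(-11) + (-2)·(-18) = 69
13·t² − 138·t + 301 = 0  ⇒  m = 69² − 13·301 = 848
m = 848 > 0,  v_rel·d = 69 > 0  ⇒  inside

inside=yes margin=848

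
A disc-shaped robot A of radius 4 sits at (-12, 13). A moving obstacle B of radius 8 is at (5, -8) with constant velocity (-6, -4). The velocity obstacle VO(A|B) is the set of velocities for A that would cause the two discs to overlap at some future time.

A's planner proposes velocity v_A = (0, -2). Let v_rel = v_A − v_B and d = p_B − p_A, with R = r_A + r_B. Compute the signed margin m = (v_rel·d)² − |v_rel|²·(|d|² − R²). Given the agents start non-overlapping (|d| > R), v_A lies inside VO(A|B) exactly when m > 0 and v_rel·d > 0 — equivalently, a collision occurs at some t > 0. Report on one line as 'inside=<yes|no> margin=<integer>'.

d = (17, -21),  |d|² = 730;  R = 4+8 = 12,  c = 730−12² = 586
v_rel = (6, 2),  |v_rel|² = 40;  v_rel·d = (6)·(17) + (2)·(-21) = 60
40·t² − 120·t + 586 = 0  ⇒  m = 60² − 40·586 = -19840
m = -19840 < 0,  v_rel·d = 60 > 0  ⇒  outside

inside=no margin=-19840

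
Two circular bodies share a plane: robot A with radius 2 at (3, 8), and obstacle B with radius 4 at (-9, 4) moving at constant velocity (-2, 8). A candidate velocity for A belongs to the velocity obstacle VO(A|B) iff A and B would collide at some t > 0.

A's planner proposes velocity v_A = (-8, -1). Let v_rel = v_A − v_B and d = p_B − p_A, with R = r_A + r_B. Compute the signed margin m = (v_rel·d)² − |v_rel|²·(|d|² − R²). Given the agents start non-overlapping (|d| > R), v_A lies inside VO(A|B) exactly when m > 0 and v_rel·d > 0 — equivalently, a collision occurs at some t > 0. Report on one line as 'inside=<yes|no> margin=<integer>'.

d = (-12, -4),  |d|² = 160;  R = 2+4 = 6,  c = 160−6² = 124
v_rel = (-6, -9),  |v_rel|² = 117;  v_rel·d = (-6)·(-12) + (-9)·(-4) = 108
117·t² − 216·t + 124 = 0  ⇒  m = 108² − 117·124 = -2844
m = -2844 < 0,  v_rel·d = 108 > 0  ⇒  outside

inside=no margin=-2844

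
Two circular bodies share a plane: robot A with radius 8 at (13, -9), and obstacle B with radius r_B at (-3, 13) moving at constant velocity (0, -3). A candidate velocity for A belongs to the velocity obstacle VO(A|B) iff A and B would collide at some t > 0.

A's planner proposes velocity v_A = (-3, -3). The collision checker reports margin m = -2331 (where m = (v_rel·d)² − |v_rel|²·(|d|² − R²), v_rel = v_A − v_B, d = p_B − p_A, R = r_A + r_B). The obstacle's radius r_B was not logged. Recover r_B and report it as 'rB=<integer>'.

m = -2331
d = (-16, 22);  v_rel = (-3, 0),  |v_rel|² = 9
v_rel×d = (-3)·(22) − (0)·(-16) = -66
since m = R²·9 − (-66)²:  R² = (4356 + -2331) / 9 = 225
R = √225 = 15  ⇒  r_B = 15 − 8 = 7

rB=7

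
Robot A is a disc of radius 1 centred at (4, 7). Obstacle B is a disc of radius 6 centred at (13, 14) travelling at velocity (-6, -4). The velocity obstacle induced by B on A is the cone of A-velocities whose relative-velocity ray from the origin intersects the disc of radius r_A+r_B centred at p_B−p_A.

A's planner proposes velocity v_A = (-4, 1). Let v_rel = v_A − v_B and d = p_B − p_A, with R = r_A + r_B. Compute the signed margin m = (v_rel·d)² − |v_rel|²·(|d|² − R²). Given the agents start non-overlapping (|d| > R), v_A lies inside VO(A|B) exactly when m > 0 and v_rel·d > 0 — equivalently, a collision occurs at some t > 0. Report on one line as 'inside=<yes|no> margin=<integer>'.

d = (9, 7),  |d|² = 130;  R = 1+6 = 7,  c = 130−7² = 81
v_rel = (2, 5),  |v_rel|² = 29;  v_rel·d = (2)·(9) + (5)·(7) = 53
29·t² − 106·t + 81 = 0  ⇒  m = 53² − 29·81 = 460
m = 460 > 0,  v_rel·d = 53 > 0  ⇒  inside

inside=yes margin=460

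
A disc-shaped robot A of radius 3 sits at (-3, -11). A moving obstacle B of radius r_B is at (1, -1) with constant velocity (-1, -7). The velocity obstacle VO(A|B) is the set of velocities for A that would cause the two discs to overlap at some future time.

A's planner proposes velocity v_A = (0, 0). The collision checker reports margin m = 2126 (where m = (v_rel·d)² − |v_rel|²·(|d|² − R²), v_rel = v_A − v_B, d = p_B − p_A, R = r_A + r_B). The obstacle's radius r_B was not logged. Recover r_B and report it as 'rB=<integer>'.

m = 2126
d = (4, 10);  v_rel = (1, 7),  |v_rel|² = 50
v_rel×d = (1)·(10) − (7)·(4) = -18
since m = R²·50 − (-18)²:  R² = (324 + 2126) / 50 = 49
R = √49 = 7  ⇒  r_B = 7 − 3 = 4

rB=4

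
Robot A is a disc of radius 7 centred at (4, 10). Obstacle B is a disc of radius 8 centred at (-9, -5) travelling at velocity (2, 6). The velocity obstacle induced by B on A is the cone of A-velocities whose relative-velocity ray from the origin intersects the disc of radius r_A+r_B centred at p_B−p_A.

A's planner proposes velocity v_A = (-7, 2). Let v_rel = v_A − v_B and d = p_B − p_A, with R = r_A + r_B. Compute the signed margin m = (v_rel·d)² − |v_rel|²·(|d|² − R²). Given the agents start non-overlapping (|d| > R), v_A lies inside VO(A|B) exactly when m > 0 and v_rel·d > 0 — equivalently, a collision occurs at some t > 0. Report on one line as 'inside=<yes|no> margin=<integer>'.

d = (-13, -15),  |d|² = 394;  R = 7+8 = 15,  c = 394−15² = 169
v_rel = (-9, -4),  |v_rel|² = 97;  v_rel·d = (-9)·(-13) + (-4)·(-15) = 177
97·t² − 354·t + 169 = 0  ⇒  m = 177² − 97·169 = 14936
m = 14936 > 0,  v_rel·d = 177 > 0  ⇒  inside

inside=yes margin=14936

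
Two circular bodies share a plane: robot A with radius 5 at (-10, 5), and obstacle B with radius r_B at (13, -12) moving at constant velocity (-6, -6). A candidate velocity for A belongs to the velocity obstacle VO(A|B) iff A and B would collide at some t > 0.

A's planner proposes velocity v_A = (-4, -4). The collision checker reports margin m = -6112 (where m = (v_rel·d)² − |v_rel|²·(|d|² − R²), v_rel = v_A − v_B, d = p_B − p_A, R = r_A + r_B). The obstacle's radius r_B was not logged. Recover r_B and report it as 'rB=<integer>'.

m = -6112
d = (23, -17);  v_rel = (2, 2),  |v_rel|² = 8
v_rel×d = (2)·(-17) − (2)·(23) = -80
since m = R²·8 − (-80)²:  R² = (6400 + -6112) / 8 = 36
R = √36 = 6  ⇒  r_B = 6 − 5 = 1

rB=1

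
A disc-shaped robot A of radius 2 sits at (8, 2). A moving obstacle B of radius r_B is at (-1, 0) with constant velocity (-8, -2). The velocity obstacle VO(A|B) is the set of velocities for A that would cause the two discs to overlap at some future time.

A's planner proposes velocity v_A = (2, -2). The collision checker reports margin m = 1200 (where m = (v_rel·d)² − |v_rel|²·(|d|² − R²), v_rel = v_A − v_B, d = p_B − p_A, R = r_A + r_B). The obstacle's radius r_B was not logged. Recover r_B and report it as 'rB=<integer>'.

m = 1200
d = (-9, -2);  v_rel = (10, 0),  |v_rel|² = 100
v_rel×d = (10)·(-2) − (0)·(-9) = -20
since m = R²·100 − (-20)²:  R² = (400 + 1200) / 100 = 16
R = √16 = 4  ⇒  r_B = 4 − 2 = 2

rB=2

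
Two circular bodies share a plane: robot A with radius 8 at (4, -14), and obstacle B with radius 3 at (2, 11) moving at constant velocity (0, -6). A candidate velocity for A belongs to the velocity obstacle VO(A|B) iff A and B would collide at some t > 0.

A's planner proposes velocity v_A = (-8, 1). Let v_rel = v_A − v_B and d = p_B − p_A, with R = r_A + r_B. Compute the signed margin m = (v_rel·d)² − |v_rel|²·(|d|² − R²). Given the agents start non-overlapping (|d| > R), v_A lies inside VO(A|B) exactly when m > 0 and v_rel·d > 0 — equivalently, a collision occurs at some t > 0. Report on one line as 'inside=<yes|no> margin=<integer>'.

d = (-2, 25),  |d|² = 629;  R = 8+3 = 11,  c = 629−11² = 508
v_rel = (-8, 7),  |v_rel|² = 113;  v_rel·d = (-8)·(-2) + (7)·(25) = 191
113·t² − 382·t + 508 = 0  ⇒  m = 191² − 113·508 = -20923
m = -20923 < 0,  v_rel·d = 191 > 0  ⇒  outside

inside=no margin=-20923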